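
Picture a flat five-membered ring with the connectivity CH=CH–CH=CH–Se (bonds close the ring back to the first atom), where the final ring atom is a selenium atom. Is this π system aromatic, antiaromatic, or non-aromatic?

Check conjugation: the double-bond atoms are sp², each contributing one p electron; the selenium donates one lone pair from its p orbital — every position has a p orbital, so the cyclic π system is continuous.
Adding the contributions, 2 × 2 = 4 from the double-bond units + 2 from the Se atom = 6.
That gives a 4n+2 count (6, n = 1).

Aromatic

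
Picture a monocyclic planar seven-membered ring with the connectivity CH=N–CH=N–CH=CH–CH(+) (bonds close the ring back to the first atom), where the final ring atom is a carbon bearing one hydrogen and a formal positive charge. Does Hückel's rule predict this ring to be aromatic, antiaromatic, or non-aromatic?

All ring atoms are sp² and supply a p orbital to the ring (the double-bond atoms are sp², each contributing one p electron; each =N– nitrogen is pyridine-type (lone pair in the sp² plane, one electron in the p orbital); the carbocation has an empty p orbital); the conjugation is uninterrupted.
Counting π electrons: 3 × 2 = 6 from the double-bond units + 0 from the CH(+) atom = 6.
Since 6 = 4·1 + 2, the ring meets the 4n+2 criterion.

Aromatic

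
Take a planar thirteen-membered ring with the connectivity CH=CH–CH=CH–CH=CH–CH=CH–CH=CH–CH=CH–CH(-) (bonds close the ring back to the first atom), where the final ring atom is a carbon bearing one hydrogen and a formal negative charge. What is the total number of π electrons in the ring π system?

14

Check conjugation: every atom in a ring double bond is sp² and brings one electron to the p orbital; the carbanion's lone pair occupies the p orbital — every position has a p orbital, so the cyclic π system is continuous.
π-electron count: 6 × 2 = 12 from the double-bond units + 2 from the CH(-) atom = 14.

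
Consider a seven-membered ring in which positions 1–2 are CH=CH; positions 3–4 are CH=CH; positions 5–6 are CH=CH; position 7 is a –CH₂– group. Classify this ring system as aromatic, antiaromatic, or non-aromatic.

The CH2 carbon is saturated: the tetrahedral CH₂ carbon is sp³ and has no p orbital in the ring π system. Conjugation is not continuous around the ring.
A ring that is not fully conjugated cannot be aromatic or antiaromatic regardless of its π-electron count.

Non-aromatic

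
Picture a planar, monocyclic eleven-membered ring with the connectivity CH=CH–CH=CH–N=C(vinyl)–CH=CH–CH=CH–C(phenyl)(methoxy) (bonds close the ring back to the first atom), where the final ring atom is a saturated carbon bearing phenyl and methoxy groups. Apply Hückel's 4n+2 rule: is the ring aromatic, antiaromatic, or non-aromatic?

Non-aromatic

At the C(phenyl)(methoxy) position, that saturated carbon is sp³ and has no p orbital in the ring π system; the ring's p-orbital overlap is broken there.
Broken conjugation rules out both aromaticity and antiaromaticity.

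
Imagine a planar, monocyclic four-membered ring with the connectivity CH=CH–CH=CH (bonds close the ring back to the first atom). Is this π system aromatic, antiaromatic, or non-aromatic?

Antiaromatic

All ring atoms are sp² and supply a p orbital to the ring (each doubly-bonded ring atom is sp² with one p-orbital electron); the conjugation is uninterrupted.
π-electron count: 2 × 2 = 4 from the 2 double-bond units.
With 4 = 4·1 π electrons, Hückel's rule classifies the planar ring as antiaromatic.
This is cyclobutadiene.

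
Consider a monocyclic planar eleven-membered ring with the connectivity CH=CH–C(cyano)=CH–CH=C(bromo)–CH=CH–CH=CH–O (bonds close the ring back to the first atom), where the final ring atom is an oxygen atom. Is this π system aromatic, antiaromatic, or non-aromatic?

Every ring atom contributes a p orbital perpendicular to the ring (the double-bond atoms are sp², each contributing one p electron; the oxygen donates one lone pair from its p orbital), so the π system is cyclic and fully conjugated.
Tallying contributions gives 5 × 2 = 10 from the double-bond units + 2 from the O atom = 12.
12 = 4(3); a planar, fully conjugated 4n system is antiaromatic.

Antiaromatic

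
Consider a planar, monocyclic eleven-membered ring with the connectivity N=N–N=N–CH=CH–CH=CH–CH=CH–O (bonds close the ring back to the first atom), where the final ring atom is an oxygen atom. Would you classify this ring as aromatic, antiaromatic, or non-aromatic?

Antiaromatic

Check conjugation: the double-bond atoms are sp², each contributing one p electron; the doubly-bonded nitrogens are pyridine-type — their lone pairs lie in the ring plane, leaving one electron in the p orbital; the oxygen donates one lone pair from its p orbital — every position has a p orbital, so the cyclic π system is continuous.
Adding the contributions, 5 × 2 = 10 from the double-bond units + 2 from the O atom = 12.
With 12 = 4·3 π electrons, Hückel's rule classifies the planar ring as antiaromatic.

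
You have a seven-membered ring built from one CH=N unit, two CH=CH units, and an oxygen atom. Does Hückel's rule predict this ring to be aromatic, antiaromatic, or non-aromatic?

Every ring atom contributes a p orbital perpendicular to the ring (the double-bond atoms are sp², each contributing one p electron; each =N– nitrogen is pyridine-type (lone pair in the sp² plane, one electron in the p orbital); the oxygen donates one lone pair from its p orbital), so the π system is cyclic and fully conjugated.
Adding the contributions, 3 × 2 = 6 from the double-bond units + 2 from the O atom = 8.
With 8 = 4·2 π electrons, Hückel's rule classifies the planar ring as antiaromatic.

Antiaromatic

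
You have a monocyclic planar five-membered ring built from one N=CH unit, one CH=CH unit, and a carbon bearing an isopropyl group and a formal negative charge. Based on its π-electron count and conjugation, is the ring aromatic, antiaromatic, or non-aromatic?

Aromatic

All ring atoms are sp² and supply a p orbital to the ring (every atom in a ring double bond is sp² and brings one electron to the p orbital; each sp² =N– keeps its lone pair in-plane and puts one electron into the π system; the carbanion's lone pair occupies the p orbital); the conjugation is uninterrupted.
Counting π electrons: 2 × 2 = 4 from the double-bond units + 2 from the C(isopropyl)(-) atom = 6.
With 6 π electrons (n = 1), the Hückel 4n+2 condition holds.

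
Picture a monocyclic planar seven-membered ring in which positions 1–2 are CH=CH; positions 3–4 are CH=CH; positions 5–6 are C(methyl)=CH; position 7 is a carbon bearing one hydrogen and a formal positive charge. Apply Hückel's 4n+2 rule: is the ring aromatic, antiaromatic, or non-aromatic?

Aromatic

Every ring atom contributes a p orbital perpendicular to the ring (each doubly-bonded ring atom is sp² with one p-orbital electron; the carbocation has an empty p orbital), so the π system is cyclic and fully conjugated.
π-electron count: 3 × 2 = 6 from the double-bond units + 0 from the CH(+) atom = 6.
That gives a 4n+2 count (6, n = 1).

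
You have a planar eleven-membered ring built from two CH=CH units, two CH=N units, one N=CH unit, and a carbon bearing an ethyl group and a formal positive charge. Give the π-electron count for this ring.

The p orbitals form a continuous loop: the double-bond atoms are sp², each contributing one p electron; each =N– nitrogen is pyridine-type (lone pair in the sp² plane, one electron in the p orbital); the carbocation has an empty p orbital. The ring is fully conjugated.
Tallying contributions gives 5 × 2 = 10 from the double-bond units + 0 from the C(ethyl)(+) atom = 10.

10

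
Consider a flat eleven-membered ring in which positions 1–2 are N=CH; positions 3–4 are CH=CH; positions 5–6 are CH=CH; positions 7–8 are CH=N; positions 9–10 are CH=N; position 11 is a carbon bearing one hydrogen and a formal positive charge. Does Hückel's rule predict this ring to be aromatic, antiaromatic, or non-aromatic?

Check conjugation: every atom in a ring double bond is sp² and brings one electron to the p orbital; each sp² =N– keeps its lone pair in-plane and puts one electron into the π system; the carbocation has an empty p orbital — every position has a p orbital, so the cyclic π system is continuous.
π-electron count: 5 × 2 = 10 from the double-bond units + 0 from the CH(+) atom = 10.
With 10 π electrons (n = 2), the Hückel 4n+2 condition holds.

Aromatic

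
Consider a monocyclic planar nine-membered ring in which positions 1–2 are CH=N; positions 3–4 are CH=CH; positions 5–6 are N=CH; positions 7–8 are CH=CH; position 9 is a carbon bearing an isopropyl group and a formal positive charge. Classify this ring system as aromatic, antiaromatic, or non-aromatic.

Antiaromatic

Every ring atom contributes a p orbital perpendicular to the ring (the double-bond atoms are sp², each contributing one p electron; each sp² =N– keeps its lone pair in-plane and puts one electron into the π system; the carbocation has an empty p orbital), so the π system is cyclic and fully conjugated.
Tallying contributions gives 4 × 2 = 8 from the double-bond units + 0 from the C(isopropyl)(+) atom = 8.
8 = 4(2); a planar, fully conjugated 4n system is antiaromatic.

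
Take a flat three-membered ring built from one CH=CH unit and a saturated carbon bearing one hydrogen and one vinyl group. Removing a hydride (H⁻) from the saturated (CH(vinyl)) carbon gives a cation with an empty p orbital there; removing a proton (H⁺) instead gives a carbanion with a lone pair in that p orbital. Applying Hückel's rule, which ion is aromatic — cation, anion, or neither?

The cation

In either ion the ring is fully conjugated: every atom, including the new sp² carbon, supplies a p orbital.
Cation: 1 × 2 + 0 = 2 π electrons → 4(0)+2, aromatic.
Anion: 1 × 2 + 2 = 4 π electrons → 4(1), antiaromatic.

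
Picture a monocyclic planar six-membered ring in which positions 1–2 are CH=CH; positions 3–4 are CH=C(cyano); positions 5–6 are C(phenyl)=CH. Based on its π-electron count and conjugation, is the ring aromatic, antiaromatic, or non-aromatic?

Aromatic

All ring atoms are sp² and supply a p orbital to the ring (each doubly-bonded ring atom is sp² with one p-orbital electron); the conjugation is uninterrupted.
Counting π electrons: 3 × 2 = 6 from the 3 double-bond units.
With 6 π electrons (n = 1), the Hückel 4n+2 condition holds.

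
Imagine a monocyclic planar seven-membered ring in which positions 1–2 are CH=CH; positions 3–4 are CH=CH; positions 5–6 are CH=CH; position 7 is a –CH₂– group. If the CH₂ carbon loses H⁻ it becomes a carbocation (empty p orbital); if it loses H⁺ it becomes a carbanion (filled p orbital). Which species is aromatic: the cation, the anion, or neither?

In either ion the ring is fully conjugated: every atom, including the new sp² carbon, supplies a p orbital.
Cation: 3 × 2 + 0 = 6 π electrons → 4(1)+2, aromatic.
Anion: 3 × 2 + 2 = 8 π electrons → 4(2), antiaromatic.

The cation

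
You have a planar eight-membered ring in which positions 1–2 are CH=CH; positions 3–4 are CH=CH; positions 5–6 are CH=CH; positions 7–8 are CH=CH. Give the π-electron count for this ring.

8

Every ring atom contributes a p orbital perpendicular to the ring (each doubly-bonded ring atom is sp² with one p-orbital electron), so the π system is cyclic and fully conjugated.
Tallying contributions gives 4 × 2 = 8 from the 4 double-bond units.
(The species described is cyclooctatetraene.)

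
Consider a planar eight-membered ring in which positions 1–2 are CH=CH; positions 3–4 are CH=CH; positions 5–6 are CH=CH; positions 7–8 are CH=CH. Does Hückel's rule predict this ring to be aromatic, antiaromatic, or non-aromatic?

Check conjugation: the double-bond atoms are sp², each contributing one p electron — every position has a p orbital, so the cyclic π system is continuous.
π-electron count: 4 × 2 = 8 from the 4 double-bond units.
8 = 4(2); a planar, fully conjugated 4n system is antiaromatic.
This is cyclooctatetraene.

Antiaromatic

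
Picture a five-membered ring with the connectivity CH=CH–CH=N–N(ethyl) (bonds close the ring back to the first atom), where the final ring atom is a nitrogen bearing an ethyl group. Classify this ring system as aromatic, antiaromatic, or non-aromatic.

Aromatic

Check conjugation: the double-bond atoms are sp², each contributing one p electron; each =N– nitrogen is pyridine-type (lone pair in the sp² plane, one electron in the p orbital); the pyrrole-type nitrogen donates its lone pair from the p orbital — every position has a p orbital, so the cyclic π system is continuous.
Counting π electrons: 2 × 2 = 4 from the double-bond units + 2 from the N(ethyl) atom = 6.
Since 6 = 4·1 + 2, the ring meets the 4n+2 criterion.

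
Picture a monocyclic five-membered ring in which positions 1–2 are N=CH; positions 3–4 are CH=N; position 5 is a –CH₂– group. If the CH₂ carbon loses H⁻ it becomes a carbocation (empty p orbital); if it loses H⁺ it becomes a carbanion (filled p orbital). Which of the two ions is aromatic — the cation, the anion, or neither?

The anion

Both ions have a continuous loop of p orbitals — each ring atom is sp².
Cation: 2 × 2 + 0 = 4 π electrons → 4(1), antiaromatic.
Anion: 2 × 2 + 2 = 6 π electrons → 4(1)+2, aromatic.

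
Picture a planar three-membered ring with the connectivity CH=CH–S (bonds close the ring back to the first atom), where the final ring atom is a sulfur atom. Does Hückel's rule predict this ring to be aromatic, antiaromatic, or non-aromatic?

Antiaromatic

All ring atoms are sp² and supply a p orbital to the ring (every atom in a ring double bond is sp² and brings one electron to the p orbital; the sulfur donates one lone pair from its p orbital); the conjugation is uninterrupted.
Adding the contributions, 1 × 2 = 2 from the double-bond unit + 2 from the S atom = 4.
4 is a 4n count (n = 1), so the planar conjugated ring is antiaromatic.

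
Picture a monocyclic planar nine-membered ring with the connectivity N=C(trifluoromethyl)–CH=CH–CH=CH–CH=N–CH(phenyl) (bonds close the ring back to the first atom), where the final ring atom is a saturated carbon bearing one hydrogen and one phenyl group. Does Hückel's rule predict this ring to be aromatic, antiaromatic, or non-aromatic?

Non-aromatic

The CH(phenyl) position has four σ bonds — that saturated carbon is sp³ and has no p orbital in the ring π system — so the cyclic conjugation is interrupted.
Without a continuous loop of overlapping p orbitals the Hückel electron count never comes into play.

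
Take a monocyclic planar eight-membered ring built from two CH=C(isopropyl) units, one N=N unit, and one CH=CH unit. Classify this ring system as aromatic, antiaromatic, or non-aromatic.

Antiaromatic

Check conjugation: every atom in a ring double bond is sp² and brings one electron to the p orbital; the doubly-bonded nitrogens are pyridine-type — their lone pairs lie in the ring plane, leaving one electron in the p orbital — every position has a p orbital, so the cyclic π system is continuous.
π-electron count: 4 × 2 = 8 from the 4 double-bond units.
8 = 4(2); a planar, fully conjugated 4n system is antiaromatic.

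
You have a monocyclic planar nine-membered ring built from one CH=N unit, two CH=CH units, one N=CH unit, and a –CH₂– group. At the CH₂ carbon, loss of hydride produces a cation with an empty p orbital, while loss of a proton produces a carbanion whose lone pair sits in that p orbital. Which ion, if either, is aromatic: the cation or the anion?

In either ion the ring is fully conjugated: every atom, including the new sp² carbon, supplies a p orbital.
Cation: 4 × 2 + 0 = 8 π electrons → 4(2), antiaromatic.
Anion: 4 × 2 + 2 = 10 π electrons → 4(2)+2, aromatic.

The anion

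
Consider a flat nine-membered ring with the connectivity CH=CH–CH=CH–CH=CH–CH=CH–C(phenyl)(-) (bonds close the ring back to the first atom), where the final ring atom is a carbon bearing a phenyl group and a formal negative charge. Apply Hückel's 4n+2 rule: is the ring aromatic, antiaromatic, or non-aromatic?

Every ring atom contributes a p orbital perpendicular to the ring (the double-bond atoms are sp², each contributing one p electron; the carbanion's lone pair occupies the p orbital), so the π system is cyclic and fully conjugated.
Counting π electrons: 4 × 2 = 8 from the double-bond units + 2 from the C(phenyl)(-) atom = 10.
With 10 π electrons (n = 2), the Hückel 4n+2 condition holds.

Aromatic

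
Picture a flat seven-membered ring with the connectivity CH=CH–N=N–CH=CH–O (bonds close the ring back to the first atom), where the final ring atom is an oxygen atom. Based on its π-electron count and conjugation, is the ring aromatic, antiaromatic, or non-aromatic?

Antiaromatic

Every ring atom contributes a p orbital perpendicular to the ring (each doubly-bonded ring atom is sp² with one p-orbital electron; the doubly-bonded nitrogens are pyridine-type — their lone pairs lie in the ring plane, leaving one electron in the p orbital; the oxygen donates one lone pair from its p orbital), so the π system is cyclic and fully conjugated.
Tallying contributions gives 3 × 2 = 6 from the double-bond units + 2 from the O atom = 8.
8 is a 4n count (n = 2), so the planar conjugated ring is antiaromatic.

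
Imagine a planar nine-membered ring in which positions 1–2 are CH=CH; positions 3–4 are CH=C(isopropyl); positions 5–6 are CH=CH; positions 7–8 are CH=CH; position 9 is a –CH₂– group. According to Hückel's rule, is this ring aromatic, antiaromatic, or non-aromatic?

The CH2 carbon is saturated: the tetrahedral CH₂ carbon is sp³ and has no p orbital in the ring π system. Conjugation is not continuous around the ring.
A ring that is not fully conjugated cannot be aromatic or antiaromatic regardless of its π-electron count.

Non-aromatic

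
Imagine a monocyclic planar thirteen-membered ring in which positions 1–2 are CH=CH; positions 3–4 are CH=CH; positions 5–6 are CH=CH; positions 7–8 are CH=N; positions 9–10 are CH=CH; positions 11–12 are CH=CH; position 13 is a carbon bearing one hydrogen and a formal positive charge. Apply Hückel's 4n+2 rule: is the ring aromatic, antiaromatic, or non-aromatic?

Antiaromatic

Every ring atom contributes a p orbital perpendicular to the ring (each doubly-bonded ring atom is sp² with one p-orbital electron; each =N– nitrogen is pyridine-type (lone pair in the sp² plane, one electron in the p orbital); the carbocation has an empty p orbital), so the π system is cyclic and fully conjugated.
Tallying contributions gives 6 × 2 = 12 from the double-bond units + 0 from the CH(+) atom = 12.
A 4n π count (12, n = 3) in a planar conjugated ring means antiaromatic.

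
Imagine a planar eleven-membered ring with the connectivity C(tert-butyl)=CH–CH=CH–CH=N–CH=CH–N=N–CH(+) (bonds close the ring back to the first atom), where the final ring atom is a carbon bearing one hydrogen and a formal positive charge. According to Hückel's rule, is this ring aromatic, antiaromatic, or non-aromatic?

Aromatic

Every ring atom contributes a p orbital perpendicular to the ring (the double-bond atoms are sp², each contributing one p electron; the doubly-bonded nitrogens are pyridine-type — their lone pairs lie in the ring plane, leaving one electron in the p orbital; the carbocation has an empty p orbital), so the π system is cyclic and fully conjugated.
Counting π electrons: 5 × 2 = 10 from the double-bond units + 0 from the CH(+) atom = 10.
With 10 π electrons (n = 2), the Hückel 4n+2 condition holds.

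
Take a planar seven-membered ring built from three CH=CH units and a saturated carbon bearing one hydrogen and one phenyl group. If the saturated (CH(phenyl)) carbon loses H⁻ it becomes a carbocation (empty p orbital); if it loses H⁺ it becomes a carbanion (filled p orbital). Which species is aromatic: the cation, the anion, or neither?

Both ions have a continuous loop of p orbitals — each ring atom is sp².
Cation: 3 × 2 + 0 = 6 π electrons → 4(1)+2, aromatic.
Anion: 3 × 2 + 2 = 8 π electrons → 4(2), antiaromatic.

The cation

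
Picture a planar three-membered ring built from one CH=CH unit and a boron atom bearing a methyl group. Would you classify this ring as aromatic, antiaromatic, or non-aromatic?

Aromatic

Check conjugation: the double-bond atoms are sp², each contributing one p electron; the boron has an empty p orbital — every position has a p orbital, so the cyclic π system is continuous.
π-electron count: 1 × 2 = 2 from the double-bond unit + 0 from the B(methyl) atom = 2.
Since 2 = 4·0 + 2, the ring meets the 4n+2 criterion.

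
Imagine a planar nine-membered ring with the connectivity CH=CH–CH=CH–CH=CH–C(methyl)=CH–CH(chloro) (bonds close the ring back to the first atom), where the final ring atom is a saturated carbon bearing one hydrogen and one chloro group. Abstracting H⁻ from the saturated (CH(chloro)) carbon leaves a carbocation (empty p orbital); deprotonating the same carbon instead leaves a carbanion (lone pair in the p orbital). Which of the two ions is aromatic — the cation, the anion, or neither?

The anion

In both ions every ring atom is sp² and contributes a p orbital, so both rings are fully conjugated.
Cation: 4 × 2 + 0 = 8 π electrons → 4(2), antiaromatic.
Anion: 4 × 2 + 2 = 10 π electrons → 4(2)+2, aromatic.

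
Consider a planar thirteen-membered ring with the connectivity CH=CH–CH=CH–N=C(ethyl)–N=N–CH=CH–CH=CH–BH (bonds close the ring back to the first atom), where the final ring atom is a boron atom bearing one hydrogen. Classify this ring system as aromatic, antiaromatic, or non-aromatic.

Antiaromatic

Check conjugation: each doubly-bonded ring atom is sp² with one p-orbital electron; each =N– nitrogen is pyridine-type (lone pair in the sp² plane, one electron in the p orbital); the boron has an empty p orbital — every position has a p orbital, so the cyclic π system is continuous.
Tallying contributions gives 6 × 2 = 12 from the double-bond units + 0 from the BH atom = 12.
A 4n π count (12, n = 3) in a planar conjugated ring means antiaromatic.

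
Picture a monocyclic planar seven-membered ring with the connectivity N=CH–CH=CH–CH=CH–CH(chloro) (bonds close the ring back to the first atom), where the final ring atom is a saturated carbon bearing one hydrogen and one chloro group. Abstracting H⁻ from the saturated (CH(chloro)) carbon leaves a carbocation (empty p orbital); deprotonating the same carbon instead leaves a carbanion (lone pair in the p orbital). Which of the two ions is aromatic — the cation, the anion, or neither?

The cation

In either ion the ring is fully conjugated: every atom, including the new sp² carbon, supplies a p orbital.
Cation: 3 × 2 + 0 = 6 π electrons → 4(1)+2, aromatic.
Anion: 3 × 2 + 2 = 8 π electrons → 4(2), antiaromatic.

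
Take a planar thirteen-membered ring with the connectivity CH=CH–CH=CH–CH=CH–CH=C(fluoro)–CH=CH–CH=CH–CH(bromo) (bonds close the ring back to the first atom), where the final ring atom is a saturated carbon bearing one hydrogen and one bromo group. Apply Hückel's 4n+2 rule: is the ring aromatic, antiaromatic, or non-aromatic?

Non-aromatic

The CH(bromo) position has four σ bonds — that saturated carbon is sp³ and has no p orbital in the ring π system — so the cyclic conjugation is interrupted.
A ring that is not fully conjugated cannot be aromatic or antiaromatic regardless of its π-electron count.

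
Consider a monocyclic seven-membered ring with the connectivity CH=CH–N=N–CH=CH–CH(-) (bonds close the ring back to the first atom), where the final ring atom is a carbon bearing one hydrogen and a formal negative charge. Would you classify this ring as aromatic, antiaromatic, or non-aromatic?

Check conjugation: each doubly-bonded ring atom is sp² with one p-orbital electron; each sp² =N– keeps its lone pair in-plane and puts one electron into the π system; the carbanion's lone pair occupies the p orbital — every position has a p orbital, so the cyclic π system is continuous.
π-electron count: 3 × 2 = 6 from the double-bond units + 2 from the CH(-) atom = 8.
8 is a 4n count (n = 2), so the planar conjugated ring is antiaromatic.

Antiaromatic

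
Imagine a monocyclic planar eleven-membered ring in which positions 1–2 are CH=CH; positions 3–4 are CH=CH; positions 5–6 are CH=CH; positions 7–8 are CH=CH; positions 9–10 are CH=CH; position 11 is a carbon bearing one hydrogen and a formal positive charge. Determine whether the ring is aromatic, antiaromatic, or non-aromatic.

Aromatic

The p orbitals form a continuous loop: each doubly-bonded ring atom is sp² with one p-orbital electron; the carbocation has an empty p orbital. The ring is fully conjugated.
Counting π electrons: 5 × 2 = 10 from the double-bond units + 0 from the CH(+) atom = 10.
That gives a 4n+2 count (10, n = 2).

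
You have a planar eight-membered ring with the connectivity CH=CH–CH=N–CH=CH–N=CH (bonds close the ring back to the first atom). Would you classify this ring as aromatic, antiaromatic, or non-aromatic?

Antiaromatic

All ring atoms are sp² and supply a p orbital to the ring (every atom in a ring double bond is sp² and brings one electron to the p orbital; the doubly-bonded nitrogens are pyridine-type — their lone pairs lie in the ring plane, leaving one electron in the p orbital); the conjugation is uninterrupted.
Tallying contributions gives 4 × 2 = 8 from the 4 double-bond units.
With 8 = 4·2 π electrons, Hückel's rule classifies the planar ring as antiaromatic.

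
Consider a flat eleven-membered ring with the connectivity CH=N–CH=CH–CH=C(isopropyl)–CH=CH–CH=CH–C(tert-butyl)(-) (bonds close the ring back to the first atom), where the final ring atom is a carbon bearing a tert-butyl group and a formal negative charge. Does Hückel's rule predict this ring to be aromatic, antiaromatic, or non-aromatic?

All ring atoms are sp² and supply a p orbital to the ring (each doubly-bonded ring atom is sp² with one p-orbital electron; the doubly-bonded nitrogens are pyridine-type — their lone pairs lie in the ring plane, leaving one electron in the p orbital; the carbanion's lone pair occupies the p orbital); the conjugation is uninterrupted.
π-electron count: 5 × 2 = 10 from the double-bond units + 2 from the C(tert-butyl)(-) atom = 12.
A 4n π count (12, n = 3) in a planar conjugated ring means antiaromatic.

Antiaromatic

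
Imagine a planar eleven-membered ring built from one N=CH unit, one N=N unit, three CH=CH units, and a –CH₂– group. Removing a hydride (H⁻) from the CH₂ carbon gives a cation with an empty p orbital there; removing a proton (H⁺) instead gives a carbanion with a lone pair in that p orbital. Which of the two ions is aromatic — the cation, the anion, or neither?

The cation

Both ions have a continuous loop of p orbitals — each ring atom is sp².
Cation: 5 × 2 + 0 = 10 π electrons → 4(2)+2, aromatic.
Anion: 5 × 2 + 2 = 12 π electrons → 4(3), antiaromatic.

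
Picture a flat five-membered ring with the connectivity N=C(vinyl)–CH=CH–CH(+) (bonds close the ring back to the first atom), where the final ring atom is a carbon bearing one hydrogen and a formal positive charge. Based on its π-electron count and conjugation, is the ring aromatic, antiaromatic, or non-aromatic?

Antiaromatic

Check conjugation: each doubly-bonded ring atom is sp² with one p-orbital electron; the doubly-bonded nitrogens are pyridine-type — their lone pairs lie in the ring plane, leaving one electron in the p orbital; the carbocation has an empty p orbital — every position has a p orbital, so the cyclic π system is continuous.
Tallying contributions gives 2 × 2 = 4 from the double-bond units + 0 from the CH(+) atom = 4.
4 = 4(1); a planar, fully conjugated 4n system is antiaromatic.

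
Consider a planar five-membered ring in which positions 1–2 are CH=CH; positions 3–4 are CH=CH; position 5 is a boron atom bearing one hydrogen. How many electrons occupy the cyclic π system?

4

The p orbitals form a continuous loop: each doubly-bonded ring atom is sp² with one p-orbital electron; the boron has an empty p orbital. The ring is fully conjugated.
Counting π electrons: 2 × 2 = 4 from the double-bond units + 0 from the BH atom = 4.
(The species described is borole.)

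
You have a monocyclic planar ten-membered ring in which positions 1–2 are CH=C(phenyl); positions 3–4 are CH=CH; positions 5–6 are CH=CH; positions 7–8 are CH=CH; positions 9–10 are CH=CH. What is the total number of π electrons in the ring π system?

Check conjugation: every atom in a ring double bond is sp² and brings one electron to the p orbital — every position has a p orbital, so the cyclic π system is continuous.
Counting π electrons: 5 × 2 = 10 from the 5 double-bond units.

10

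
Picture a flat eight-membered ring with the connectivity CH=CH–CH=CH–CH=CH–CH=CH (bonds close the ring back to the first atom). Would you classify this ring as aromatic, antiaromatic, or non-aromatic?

Every ring atom contributes a p orbital perpendicular to the ring (the double-bond atoms are sp², each contributing one p electron), so the π system is cyclic and fully conjugated.
Counting π electrons: 4 × 2 = 8 from the 4 double-bond units.
8 = 4(2); a planar, fully conjugated 4n system is antiaromatic.

Antiaromatic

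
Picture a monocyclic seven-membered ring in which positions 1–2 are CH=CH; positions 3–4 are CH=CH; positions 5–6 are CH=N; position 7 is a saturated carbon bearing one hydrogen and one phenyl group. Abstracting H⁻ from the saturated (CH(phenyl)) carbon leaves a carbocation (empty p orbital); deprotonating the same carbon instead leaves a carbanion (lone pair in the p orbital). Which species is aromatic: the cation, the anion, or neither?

The cation

In either ion the ring is fully conjugated: every atom, including the new sp² carbon, supplies a p orbital.
Cation: 3 × 2 + 0 = 6 π electrons → 4(1)+2, aromatic.
Anion: 3 × 2 + 2 = 8 π electrons → 4(2), antiaromatic.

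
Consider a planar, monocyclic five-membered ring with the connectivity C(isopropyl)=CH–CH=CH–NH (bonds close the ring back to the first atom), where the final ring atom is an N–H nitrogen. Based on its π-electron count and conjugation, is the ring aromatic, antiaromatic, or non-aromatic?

All ring atoms are sp² and supply a p orbital to the ring (each doubly-bonded ring atom is sp² with one p-orbital electron; the pyrrole-type nitrogen donates its lone pair from the p orbital); the conjugation is uninterrupted.
Tallying contributions gives 2 × 2 = 4 from the double-bond units + 2 from the NH atom = 6.
With 6 π electrons (n = 1), the Hückel 4n+2 condition holds.

Aromatic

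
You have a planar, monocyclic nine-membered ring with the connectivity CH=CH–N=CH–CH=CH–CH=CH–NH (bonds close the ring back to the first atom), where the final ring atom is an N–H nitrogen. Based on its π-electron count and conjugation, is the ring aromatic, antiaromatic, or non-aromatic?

Aromatic

Check conjugation: every atom in a ring double bond is sp² and brings one electron to the p orbital; each sp² =N– keeps its lone pair in-plane and puts one electron into the π system; the pyrrole-type nitrogen donates its lone pair from the p orbital — every position has a p orbital, so the cyclic π system is continuous.
Tallying contributions gives 4 × 2 = 8 from the double-bond units + 2 from the NH atom = 10.
Since 10 = 4·2 + 2, the ring meets the 4n+2 criterion.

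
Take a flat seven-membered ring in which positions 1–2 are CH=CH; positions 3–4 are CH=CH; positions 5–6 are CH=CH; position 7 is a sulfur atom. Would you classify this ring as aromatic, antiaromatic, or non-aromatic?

Every ring atom contributes a p orbital perpendicular to the ring (each doubly-bonded ring atom is sp² with one p-orbital electron; the sulfur donates one lone pair from its p orbital), so the π system is cyclic and fully conjugated.
Tallying contributions gives 3 × 2 = 6 from the double-bond units + 2 from the S atom = 8.
8 is a 4n count (n = 2), so the planar conjugated ring is antiaromatic.

Antiaromatic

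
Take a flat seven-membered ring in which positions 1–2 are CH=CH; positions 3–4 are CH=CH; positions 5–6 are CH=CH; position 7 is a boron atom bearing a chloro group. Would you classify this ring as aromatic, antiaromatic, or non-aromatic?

Aromatic

Every ring atom contributes a p orbital perpendicular to the ring (every atom in a ring double bond is sp² and brings one electron to the p orbital; the boron has an empty p orbital), so the π system is cyclic and fully conjugated.
Adding the contributions, 3 × 2 = 6 from the double-bond units + 0 from the B(chloro) atom = 6.
6 = 4(1) + 2, which satisfies Hückel's 4n+2 rule.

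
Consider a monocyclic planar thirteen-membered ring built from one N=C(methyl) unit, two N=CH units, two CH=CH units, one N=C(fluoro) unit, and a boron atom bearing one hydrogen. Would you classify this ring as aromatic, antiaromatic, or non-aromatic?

Antiaromatic

The p orbitals form a continuous loop: the double-bond atoms are sp², each contributing one p electron; the doubly-bonded nitrogens are pyridine-type — their lone pairs lie in the ring plane, leaving one electron in the p orbital; the boron has an empty p orbital. The ring is fully conjugated.
Counting π electrons: 6 × 2 = 12 from the double-bond units + 0 from the BH atom = 12.
With 12 = 4·3 π electrons, Hückel's rule classifies the planar ring as antiaromatic.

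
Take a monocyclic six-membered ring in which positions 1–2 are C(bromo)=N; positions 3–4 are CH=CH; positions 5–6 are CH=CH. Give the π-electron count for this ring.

The p orbitals form a continuous loop: the double-bond atoms are sp², each contributing one p electron; the doubly-bonded nitrogens are pyridine-type — their lone pairs lie in the ring plane, leaving one electron in the p orbital. The ring is fully conjugated.
Tallying contributions gives 3 × 2 = 6 from the 3 double-bond units.

6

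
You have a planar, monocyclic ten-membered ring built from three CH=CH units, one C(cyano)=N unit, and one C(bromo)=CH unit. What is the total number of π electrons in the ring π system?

Every ring atom contributes a p orbital perpendicular to the ring (the double-bond atoms are sp², each contributing one p electron; the doubly-bonded nitrogens are pyridine-type — their lone pairs lie in the ring plane, leaving one electron in the p orbital), so the π system is cyclic and fully conjugated.
π-electron count: 5 × 2 = 10 from the 5 double-bond units.

10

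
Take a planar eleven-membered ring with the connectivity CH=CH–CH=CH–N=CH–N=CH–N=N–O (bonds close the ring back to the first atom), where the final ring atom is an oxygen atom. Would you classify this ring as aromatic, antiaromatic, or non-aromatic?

Antiaromatic

All ring atoms are sp² and supply a p orbital to the ring (each doubly-bonded ring atom is sp² with one p-orbital electron; each sp² =N– keeps its lone pair in-plane and puts one electron into the π system; the oxygen donates one lone pair from its p orbital); the conjugation is uninterrupted.
Counting π electrons: 5 × 2 = 10 from the double-bond units + 2 from the O atom = 12.
12 = 4(3); a planar, fully conjugated 4n system is antiaromatic.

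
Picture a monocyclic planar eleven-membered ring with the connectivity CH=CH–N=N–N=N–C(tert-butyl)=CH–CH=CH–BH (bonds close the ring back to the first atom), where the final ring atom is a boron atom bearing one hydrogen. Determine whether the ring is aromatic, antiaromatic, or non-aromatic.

All ring atoms are sp² and supply a p orbital to the ring (each doubly-bonded ring atom is sp² with one p-orbital electron; each =N– nitrogen is pyridine-type (lone pair in the sp² plane, one electron in the p orbital); the boron has an empty p orbital); the conjugation is uninterrupted.
Tallying contributions gives 5 × 2 = 10 from the double-bond units + 0 from the BH atom = 10.
Since 10 = 4·2 + 2, the ring meets the 4n+2 criterion.

Aromatic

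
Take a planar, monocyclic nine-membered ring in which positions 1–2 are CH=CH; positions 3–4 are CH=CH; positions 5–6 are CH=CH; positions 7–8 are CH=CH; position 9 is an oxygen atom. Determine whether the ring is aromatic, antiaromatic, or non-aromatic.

Every ring atom contributes a p orbital perpendicular to the ring (the double-bond atoms are sp², each contributing one p electron; the oxygen donates one lone pair from its p orbital), so the π system is cyclic and fully conjugated.
Tallying contributions gives 4 × 2 = 8 from the double-bond units + 2 from the O atom = 10.
10 = 4(2) + 2, which satisfies Hückel's 4n+2 rule.

Aromatic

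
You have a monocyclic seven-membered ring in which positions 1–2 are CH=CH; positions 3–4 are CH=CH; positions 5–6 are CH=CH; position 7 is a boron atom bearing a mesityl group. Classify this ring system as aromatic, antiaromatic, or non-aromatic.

The p orbitals form a continuous loop: each doubly-bonded ring atom is sp² with one p-orbital electron; the boron has an empty p orbital. The ring is fully conjugated.
π-electron count: 3 × 2 = 6 from the double-bond units + 0 from the B(mesityl) atom = 6.
Since 6 = 4·1 + 2, the ring meets the 4n+2 criterion.

Aromatic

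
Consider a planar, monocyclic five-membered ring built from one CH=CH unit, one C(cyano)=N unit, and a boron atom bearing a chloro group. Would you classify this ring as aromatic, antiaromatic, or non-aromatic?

All ring atoms are sp² and supply a p orbital to the ring (each doubly-bonded ring atom is sp² with one p-orbital electron; the doubly-bonded nitrogens are pyridine-type — their lone pairs lie in the ring plane, leaving one electron in the p orbital; the boron has an empty p orbital); the conjugation is uninterrupted.
π-electron count: 2 × 2 = 4 from the double-bond units + 0 from the B(chloro) atom = 4.
4 = 4(1); a planar, fully conjugated 4n system is antiaromatic.

Antiaromatic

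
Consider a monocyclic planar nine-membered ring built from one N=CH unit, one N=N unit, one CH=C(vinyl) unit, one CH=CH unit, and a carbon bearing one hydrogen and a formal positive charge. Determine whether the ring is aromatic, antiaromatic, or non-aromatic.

Antiaromatic

All ring atoms are sp² and supply a p orbital to the ring (every atom in a ring double bond is sp² and brings one electron to the p orbital; each sp² =N– keeps its lone pair in-plane and puts one electron into the π system; the carbocation has an empty p orbital); the conjugation is uninterrupted.
Adding the contributions, 4 × 2 = 8 from the double-bond units + 0 from the CH(+) atom = 8.
8 is a 4n count (n = 2), so the planar conjugated ring is antiaromatic.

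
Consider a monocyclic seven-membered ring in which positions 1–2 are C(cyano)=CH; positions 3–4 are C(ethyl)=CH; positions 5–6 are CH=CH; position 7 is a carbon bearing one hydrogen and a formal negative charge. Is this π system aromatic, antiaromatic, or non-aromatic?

All ring atoms are sp² and supply a p orbital to the ring (the double-bond atoms are sp², each contributing one p electron; the carbanion's lone pair occupies the p orbital); the conjugation is uninterrupted.
Tallying contributions gives 3 × 2 = 6 from the double-bond units + 2 from the CH(-) atom = 8.
With 8 = 4·2 π electrons, Hückel's rule classifies the planar ring as antiaromatic.

Antiaromatic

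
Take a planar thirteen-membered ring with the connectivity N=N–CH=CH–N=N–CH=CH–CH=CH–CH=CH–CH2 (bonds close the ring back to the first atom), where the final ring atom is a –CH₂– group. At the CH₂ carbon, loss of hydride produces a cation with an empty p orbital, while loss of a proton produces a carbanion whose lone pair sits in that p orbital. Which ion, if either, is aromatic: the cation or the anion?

The anion

Both ions have a continuous loop of p orbitals — each ring atom is sp².
Cation: 6 × 2 + 0 = 12 π electrons → 4(3), antiaromatic.
Anion: 6 × 2 + 2 = 14 π electrons → 4(3)+2, aromatic.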